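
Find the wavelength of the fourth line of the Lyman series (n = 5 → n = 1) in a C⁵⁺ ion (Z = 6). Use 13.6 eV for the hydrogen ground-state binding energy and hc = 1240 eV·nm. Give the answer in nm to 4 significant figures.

The Lyman series terminates on n_f = 1; the fourth line has n_i = 1+4 = 5.
ΔE = 489.6 × (1/1² − 1/5²) = 470.0 eV.
λ = 1240 / 470.0 = 2.638 nm.

2.638 nm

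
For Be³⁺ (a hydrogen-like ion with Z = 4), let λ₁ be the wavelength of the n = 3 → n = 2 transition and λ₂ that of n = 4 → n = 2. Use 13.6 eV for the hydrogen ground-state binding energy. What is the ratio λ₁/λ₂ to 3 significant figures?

λ ∝ 1/ΔE ∝ 1/(1/n_f² − 1/n_i²), and the Z² and hc factors cancel in the ratio.
λ₁/λ₂ = (1/2² − 1/4²)/(1/2² − 1/3²) = 0.1875/0.1389 = 1.35.

1.35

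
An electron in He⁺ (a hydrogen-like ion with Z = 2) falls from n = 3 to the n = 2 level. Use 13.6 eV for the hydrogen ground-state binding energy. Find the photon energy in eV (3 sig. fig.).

The Bohr energies scale as Z², so for Z = 2: E_n = −54.40/n² eV.
E_3 = −54.40/9 = −6.044 eV and E_2 = −54.40/4 = −13.60 eV.
The photon energy is |E_3 − E_2| = 7.56 eV.

7.56 eV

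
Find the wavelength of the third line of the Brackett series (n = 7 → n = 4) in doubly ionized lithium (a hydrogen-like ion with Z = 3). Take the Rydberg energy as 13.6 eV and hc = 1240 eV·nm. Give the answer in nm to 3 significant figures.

241 nm

The Brackett series terminates on n_f = 4; the third line has n_i = 4+3 = 7.
ΔE = 122.4 × (1/4² − 1/7²) = 5.152 eV.
λ = 1240 / 5.152 = 241 nm.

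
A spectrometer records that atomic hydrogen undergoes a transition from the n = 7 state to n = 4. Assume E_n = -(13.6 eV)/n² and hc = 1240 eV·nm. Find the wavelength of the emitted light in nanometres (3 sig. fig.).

2170 nm

ΔE = 13.60 × (1/4² − 1/7²) = 13.60 × 0.04209 = 0.5724 eV.
λ = hc/ΔE = 1240 / 0.5724 = 2170 nm.
This line belongs to the Brackett series.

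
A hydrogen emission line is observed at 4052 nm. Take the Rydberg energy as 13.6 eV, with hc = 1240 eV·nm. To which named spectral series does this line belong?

Brackett

ΔE = 1240/4052 = 0.3060 eV.
This matches 13.6 × (1/4² − 1/5²), so n_f = 4: the Brackett series.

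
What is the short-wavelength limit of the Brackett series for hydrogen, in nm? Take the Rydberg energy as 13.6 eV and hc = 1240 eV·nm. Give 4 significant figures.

The Brackett series has lower level n_f = 4; the series limit corresponds to n_i → ∞.
ΔE_max = 13.6 × 1 / 4² = 0.8500 eV.
λ_min = 1240 / 0.8500 = 1459 nm.

1459 nm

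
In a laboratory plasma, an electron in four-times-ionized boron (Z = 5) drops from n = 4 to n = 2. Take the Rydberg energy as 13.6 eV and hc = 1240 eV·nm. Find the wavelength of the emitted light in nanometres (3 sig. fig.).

For Z = 5 the level energies scale as Z², so the effective Rydberg energy is 13.6 × 25 = 340.0 eV.
ΔE = 340.0 × (1/2² − 1/4²) = 340.0 × 0.1875 = 63.75 eV.
λ = hc/ΔE = 1240 / 63.75 = 19.5 nm.

19.5 nm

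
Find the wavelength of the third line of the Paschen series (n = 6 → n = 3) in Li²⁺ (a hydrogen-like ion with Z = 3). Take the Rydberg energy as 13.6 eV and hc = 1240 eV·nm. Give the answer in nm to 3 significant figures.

The Paschen series terminates on n_f = 3; the third line has n_i = 3+3 = 6.
ΔE = 122.4 × (1/3² − 1/6²) = 10.20 eV.
λ = 1240 / 10.20 = 122 nm.

122 nm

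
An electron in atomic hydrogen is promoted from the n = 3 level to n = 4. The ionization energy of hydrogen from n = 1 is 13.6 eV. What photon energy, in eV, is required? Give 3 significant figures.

0.661 eV

E_4 = −13.60/16 = −0.8500 eV and E_3 = −13.60/9 = −1.511 eV.
The photon energy is |E_4 − E_3| = 0.661 eV.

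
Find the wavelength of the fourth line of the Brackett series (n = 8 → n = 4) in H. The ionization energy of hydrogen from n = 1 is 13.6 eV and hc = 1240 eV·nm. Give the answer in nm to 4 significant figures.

1945 nm

The Brackett series terminates on n_f = 4; the fourth line has n_i = 4+4 = 8.
ΔE = 13.60 × (1/4² − 1/8²) = 0.6375 eV.
λ = 1240 / 0.6375 = 1945 nm.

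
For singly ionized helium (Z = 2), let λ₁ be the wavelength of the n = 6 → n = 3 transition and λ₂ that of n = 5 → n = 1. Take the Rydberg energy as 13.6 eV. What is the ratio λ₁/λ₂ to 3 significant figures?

11.5

λ ∝ 1/ΔE ∝ 1/(1/n_f² − 1/n_i²), and the Z² and hc factors cancel in the ratio.
λ₁/λ₂ = (1/1² − 1/5²)/(1/3² − 1/6²) = 0.9600/0.08333 = 11.5.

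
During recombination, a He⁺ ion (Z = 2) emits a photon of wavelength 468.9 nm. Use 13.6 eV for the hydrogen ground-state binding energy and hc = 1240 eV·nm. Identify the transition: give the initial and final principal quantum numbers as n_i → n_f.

n_i = 4, n_f = 3

The photon energy is ΔE = hc/λ = 1240 / 468.9 = 2.644 eV.
With Z = 2, ΔE = 54.40 × (1/n_f² − 1/n_i²), so 1/n_f² − 1/n_i² = 0.04861.
Trying n_f = 3 gives 1/n_i² = 0.06250, i.e. n_i ≈ 4; this pair matches.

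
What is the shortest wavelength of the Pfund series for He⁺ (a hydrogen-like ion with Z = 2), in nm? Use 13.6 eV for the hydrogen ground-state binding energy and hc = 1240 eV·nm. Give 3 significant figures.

The Pfund series has lower level n_f = 5; the series limit corresponds to n_i → ∞.
ΔE_max = 13.6 × 4 / 5² = 2.176 eV.
λ_min = 1240 / 2.176 = 570 nm.

570 nm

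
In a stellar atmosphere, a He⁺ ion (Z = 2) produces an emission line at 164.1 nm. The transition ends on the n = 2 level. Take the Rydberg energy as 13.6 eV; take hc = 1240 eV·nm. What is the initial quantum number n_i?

n_i = 3

The photon energy is ΔE = hc/λ = 1240 / 164.1 = 7.556 eV.
With Z = 2, ΔE = 54.40 × (1/n_f² − 1/n_i²), so 1/n_f² − 1/n_i² = 0.1389.
With n_f = 2: 1/n_i² = 1/4 − 0.1389 = 0.1111, so n_i ≈ 3.00.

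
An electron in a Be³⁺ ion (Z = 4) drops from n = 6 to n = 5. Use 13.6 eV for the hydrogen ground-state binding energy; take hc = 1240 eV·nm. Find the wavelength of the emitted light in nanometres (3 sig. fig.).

466 nm

For Z = 4 the level energies scale as Z², so the effective Rydberg energy is 13.6 × 16 = 217.6 eV.
ΔE = 217.6 × (1/5² − 1/6²) = 217.6 × 0.01222 = 2.660 eV.
λ = hc/ΔE = 1240 / 2.660 = 466 nm.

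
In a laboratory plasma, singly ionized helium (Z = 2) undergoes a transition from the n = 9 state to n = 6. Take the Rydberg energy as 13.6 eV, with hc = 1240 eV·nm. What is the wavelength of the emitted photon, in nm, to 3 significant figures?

1480 nm

For Z = 2 the level energies scale as Z², so the effective Rydberg energy is 13.6 × 4 = 54.40 eV.
ΔE = 54.40 × (1/6² − 1/9²) = 54.40 × 0.01543 = 0.8395 eV.
λ = hc/ΔE = 1240 / 0.8395 = 1480 nm.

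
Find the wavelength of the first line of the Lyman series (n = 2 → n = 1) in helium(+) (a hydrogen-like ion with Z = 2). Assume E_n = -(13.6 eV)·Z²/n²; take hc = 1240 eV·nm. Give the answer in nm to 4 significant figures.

The Lyman series terminates on n_f = 1; the first line has n_i = 1+1 = 2.
ΔE = 54.40 × (1/1² − 1/2²) = 40.80 eV.
λ = 1240 / 40.80 = 30.39 nm.

30.39 nm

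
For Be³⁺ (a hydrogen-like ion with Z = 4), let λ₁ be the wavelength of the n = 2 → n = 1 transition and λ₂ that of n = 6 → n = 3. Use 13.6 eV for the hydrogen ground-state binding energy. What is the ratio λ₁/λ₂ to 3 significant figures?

λ ∝ 1/ΔE ∝ 1/(1/n_f² − 1/n_i²), and the Z² and hc factors cancel in the ratio.
λ₁/λ₂ = (1/3² − 1/6²)/(1/1² − 1/2²) = 0.08333/0.7500 = 0.111.

0.111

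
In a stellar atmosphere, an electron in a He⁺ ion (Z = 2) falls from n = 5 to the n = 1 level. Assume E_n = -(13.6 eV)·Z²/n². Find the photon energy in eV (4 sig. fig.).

The Bohr energies scale as Z², so for Z = 2: E_n = −54.40/n² eV.
E_5 = −54.40/25 = −2.176 eV and E_1 = −54.40/1 = −54.40 eV.
The photon energy is |E_5 − E_1| = 52.22 eV.

52.22 eV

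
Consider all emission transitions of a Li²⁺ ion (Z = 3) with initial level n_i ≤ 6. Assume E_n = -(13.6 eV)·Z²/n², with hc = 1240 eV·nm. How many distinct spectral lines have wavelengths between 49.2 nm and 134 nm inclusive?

3

Enumerate all n_i → n_f pairs with 1 ≤ n_f < n_i ≤ 6 and compute λ = 1240 / [13.6·9·(1/n_f² − 1/n_i²)].
Lines falling in [49.2, 134] nm: 4→2 (54.03 nm), 3→2 (72.94 nm), 6→3 (121.6 nm).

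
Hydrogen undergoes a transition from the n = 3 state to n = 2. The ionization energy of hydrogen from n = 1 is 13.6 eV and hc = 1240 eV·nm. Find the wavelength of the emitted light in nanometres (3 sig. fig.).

656 nm

ΔE = 13.60 × (1/2² − 1/3²) = 13.60 × 0.1389 = 1.889 eV.
λ = hc/ΔE = 1240 / 1.889 = 656 nm.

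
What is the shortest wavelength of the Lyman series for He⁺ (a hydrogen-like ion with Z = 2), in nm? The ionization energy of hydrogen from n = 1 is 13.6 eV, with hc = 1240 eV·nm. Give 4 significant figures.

22.79 nm

The Lyman series has lower level n_f = 1; the series limit corresponds to n_i → ∞.
ΔE_max = 13.6 × 4 / 1² = 54.40 eV.
λ_min = 1240 / 54.40 = 22.79 nm.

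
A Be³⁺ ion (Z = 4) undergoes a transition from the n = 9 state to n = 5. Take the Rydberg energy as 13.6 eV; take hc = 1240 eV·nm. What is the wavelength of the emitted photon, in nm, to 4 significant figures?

206.1 nm

For Z = 4 the level energies scale as Z², so the effective Rydberg energy is 13.6 × 16 = 217.6 eV.
ΔE = 217.6 × (1/5² − 1/9²) = 217.6 × 0.02765 = 6.018 eV.
λ = hc/ΔE = 1240 / 6.018 = 206.1 nm.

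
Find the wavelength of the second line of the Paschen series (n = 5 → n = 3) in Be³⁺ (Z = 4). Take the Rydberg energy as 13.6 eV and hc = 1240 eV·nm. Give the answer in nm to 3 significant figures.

80.1 nm

The Paschen series terminates on n_f = 3; the second line has n_i = 3+2 = 5.
ΔE = 217.6 × (1/3² − 1/5²) = 15.47 eV.
λ = 1240 / 15.47 = 80.1 nm.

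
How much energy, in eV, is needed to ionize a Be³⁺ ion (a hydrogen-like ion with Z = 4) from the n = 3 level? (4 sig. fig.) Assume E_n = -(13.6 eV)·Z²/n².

E_n = −13.6 Z²/n² = −217.6/n² eV for Z = 4.
E_3 = −217.6/9 = −24.18 eV, so ionization (to E = 0) requires 24.18 eV.

24.18 eV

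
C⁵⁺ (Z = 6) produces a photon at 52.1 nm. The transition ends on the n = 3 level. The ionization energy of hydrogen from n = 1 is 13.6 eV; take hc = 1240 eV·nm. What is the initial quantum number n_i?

n_i = 4

The photon energy is ΔE = hc/λ = 1240 / 52.1 = 23.80 eV.
With Z = 6, ΔE = 489.6 × (1/n_f² − 1/n_i²), so 1/n_f² − 1/n_i² = 0.04861.
With n_f = 3: 1/n_i² = 1/9 − 0.04861 = 0.06250, so n_i ≈ 4.00.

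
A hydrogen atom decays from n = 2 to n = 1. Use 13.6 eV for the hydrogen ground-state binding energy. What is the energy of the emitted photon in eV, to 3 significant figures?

10.2 eV

E_2 = −13.60/4 = −3.400 eV and E_1 = −13.60/1 = −13.60 eV.
The photon energy is |E_2 − E_1| = 10.2 eV.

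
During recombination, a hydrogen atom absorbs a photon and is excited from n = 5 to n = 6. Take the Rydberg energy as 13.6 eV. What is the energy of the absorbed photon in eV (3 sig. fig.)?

0.166 eV

E_6 = −13.60/36 = −0.3778 eV and E_5 = −13.60/25 = −0.5440 eV.
The photon energy is |E_6 − E_5| = 0.166 eV.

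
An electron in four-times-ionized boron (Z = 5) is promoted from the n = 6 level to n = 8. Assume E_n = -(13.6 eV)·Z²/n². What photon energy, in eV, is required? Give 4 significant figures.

4.132 eV

The Bohr energies scale as Z², so for Z = 5: E_n = −340.0/n² eV.
E_8 = −340.0/64 = −5.313 eV and E_6 = −340.0/36 = −9.444 eV.
The photon energy is |E_8 − E_6| = 4.132 eV.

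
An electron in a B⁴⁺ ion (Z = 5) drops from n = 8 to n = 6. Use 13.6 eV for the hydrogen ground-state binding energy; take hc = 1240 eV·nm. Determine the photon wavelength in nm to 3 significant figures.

300 nm

For Z = 5 the level energies scale as Z², so the effective Rydberg energy is 13.6 × 25 = 340.0 eV.
ΔE = 340.0 × (1/6² − 1/8²) = 340.0 × 0.01215 = 4.132 eV.
λ = hc/ΔE = 1240 / 4.132 = 300 nm.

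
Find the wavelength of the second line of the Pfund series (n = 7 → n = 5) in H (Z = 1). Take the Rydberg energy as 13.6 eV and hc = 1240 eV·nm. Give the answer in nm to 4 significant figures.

The Pfund series terminates on n_f = 5; the second line has n_i = 5+2 = 7.
ΔE = 13.60 × (1/5² − 1/7²) = 0.2664 eV.
λ = 1240 / 0.2664 = 4654 nm.

4654 nm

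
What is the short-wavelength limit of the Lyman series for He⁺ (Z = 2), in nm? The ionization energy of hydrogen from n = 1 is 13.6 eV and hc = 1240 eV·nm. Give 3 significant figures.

The Lyman series has lower level n_f = 1; the series limit corresponds to n_i → ∞.
ΔE_max = 13.6 × 4 / 1² = 54.40 eV.
λ_min = 1240 / 54.40 = 22.8 nm.

22.8 nm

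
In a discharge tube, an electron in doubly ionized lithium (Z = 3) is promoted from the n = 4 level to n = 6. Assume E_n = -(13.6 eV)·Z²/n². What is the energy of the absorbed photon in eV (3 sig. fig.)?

The Bohr energies scale as Z², so for Z = 3: E_n = −122.4/n² eV.
E_6 = −122.4/36 = −3.400 eV and E_4 = −122.4/16 = −7.650 eV.
The photon energy is |E_6 − E_4| = 4.25 eV.

4.25 eV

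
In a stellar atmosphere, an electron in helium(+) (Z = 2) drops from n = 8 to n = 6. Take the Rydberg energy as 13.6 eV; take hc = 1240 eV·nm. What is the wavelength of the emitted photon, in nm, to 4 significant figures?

1876 nm

For Z = 2 the level energies scale as Z², so the effective Rydberg energy is 13.6 × 4 = 54.40 eV.
ΔE = 54.40 × (1/6² − 1/8²) = 54.40 × 0.01215 = 0.6611 eV.
λ = hc/ΔE = 1240 / 0.6611 = 1876 nm.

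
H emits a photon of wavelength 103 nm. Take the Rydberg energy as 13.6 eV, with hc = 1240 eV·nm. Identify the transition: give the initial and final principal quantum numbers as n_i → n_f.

n_i = 3, n_f = 1

The photon energy is ΔE = hc/λ = 1240 / 103 = 12.04 eV.
With Z = 1, ΔE = 13.60 × (1/n_f² − 1/n_i²), so 1/n_f² − 1/n_i² = 0.8852.
Trying n_f = 1 gives 1/n_i² = 0.1148, i.e. n_i ≈ 3; this pair matches.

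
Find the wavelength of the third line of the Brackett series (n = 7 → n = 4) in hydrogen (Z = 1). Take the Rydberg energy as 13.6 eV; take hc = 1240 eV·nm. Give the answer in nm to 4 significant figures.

The Brackett series terminates on n_f = 4; the third line has n_i = 4+3 = 7.
ΔE = 13.60 × (1/4² − 1/7²) = 0.5724 eV.
λ = 1240 / 0.5724 = 2166 nm.

2166 nm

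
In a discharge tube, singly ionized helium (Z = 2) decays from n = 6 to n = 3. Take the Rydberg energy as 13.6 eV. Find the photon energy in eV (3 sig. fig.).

4.53 eV

The Bohr energies scale as Z², so for Z = 2: E_n = −54.40/n² eV.
E_6 = −54.40/36 = −1.511 eV and E_3 = −54.40/9 = −6.044 eV.
The photon energy is |E_6 − E_3| = 4.53 eV.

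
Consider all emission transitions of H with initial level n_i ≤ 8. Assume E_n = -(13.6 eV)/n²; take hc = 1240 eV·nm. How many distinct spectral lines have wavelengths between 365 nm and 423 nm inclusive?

3

Enumerate all n_i → n_f pairs with 1 ≤ n_f < n_i ≤ 8 and compute λ = 1240 / [13.6·1·(1/n_f² − 1/n_i²)].
Lines falling in [365, 423] nm: 8→2 (389.0 nm), 7→2 (397.1 nm), 6→2 (410.3 nm).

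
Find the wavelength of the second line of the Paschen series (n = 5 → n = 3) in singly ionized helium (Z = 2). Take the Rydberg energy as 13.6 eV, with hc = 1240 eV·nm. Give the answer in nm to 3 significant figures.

321 nm

The Paschen series terminates on n_f = 3; the second line has n_i = 3+2 = 5.
ΔE = 54.40 × (1/3² − 1/5²) = 3.868 eV.
λ = 1240 / 3.868 = 321 nm.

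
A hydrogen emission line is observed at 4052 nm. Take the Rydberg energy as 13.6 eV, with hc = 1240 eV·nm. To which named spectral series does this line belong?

Brackett

ΔE = 1240/4052 = 0.3060 eV.
This matches 13.6 × (1/4² − 1/5²), so n_f = 4: the Brackett series.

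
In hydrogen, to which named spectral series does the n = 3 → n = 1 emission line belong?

The series is set by the lower level: n_f = 1 is the Lyman series.

Lyman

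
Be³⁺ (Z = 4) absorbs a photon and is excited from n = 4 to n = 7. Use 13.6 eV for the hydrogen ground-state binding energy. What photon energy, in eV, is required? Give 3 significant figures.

The Bohr energies scale as Z², so for Z = 4: E_n = −217.6/n² eV.
E_7 = −217.6/49 = −4.441 eV and E_4 = −217.6/16 = −13.60 eV.
The photon energy is |E_7 − E_4| = 9.16 eV.

9.16 eV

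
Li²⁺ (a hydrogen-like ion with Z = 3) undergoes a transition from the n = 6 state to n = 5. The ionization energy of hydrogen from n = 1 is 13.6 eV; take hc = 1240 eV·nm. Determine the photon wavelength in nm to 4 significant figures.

For Z = 3 the level energies scale as Z², so the effective Rydberg energy is 13.6 × 9 = 122.4 eV.
ΔE = 122.4 × (1/5² − 1/6²) = 122.4 × 0.01222 = 1.496 eV.
λ = hc/ΔE = 1240 / 1.496 = 828.9 nm.

828.9 nm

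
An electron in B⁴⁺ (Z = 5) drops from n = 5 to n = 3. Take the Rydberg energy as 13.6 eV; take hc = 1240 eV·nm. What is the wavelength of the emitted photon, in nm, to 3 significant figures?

For Z = 5 the level energies scale as Z², so the effective Rydberg energy is 13.6 × 25 = 340.0 eV.
ΔE = 340.0 × (1/3² − 1/5²) = 340.0 × 0.07111 = 24.18 eV.
λ = hc/ΔE = 1240 / 24.18 = 51.3 nm.

51.3 nm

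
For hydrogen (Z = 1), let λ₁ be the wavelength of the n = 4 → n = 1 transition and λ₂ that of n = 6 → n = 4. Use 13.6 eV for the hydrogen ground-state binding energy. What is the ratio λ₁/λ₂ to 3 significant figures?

0.0370

λ ∝ 1/ΔE ∝ 1/(1/n_f² − 1/n_i²), and the Z² and hc factors cancel in the ratio.
λ₁/λ₂ = (1/4² − 1/6²)/(1/1² − 1/4²) = 0.03472/0.9375 = 0.0370.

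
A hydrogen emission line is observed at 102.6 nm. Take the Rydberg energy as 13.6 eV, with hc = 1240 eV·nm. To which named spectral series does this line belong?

Lyman

ΔE = 1240/102.6 = 12.09 eV.
This matches 13.6 × (1/1² − 1/3²), so n_f = 1: the Lyman series.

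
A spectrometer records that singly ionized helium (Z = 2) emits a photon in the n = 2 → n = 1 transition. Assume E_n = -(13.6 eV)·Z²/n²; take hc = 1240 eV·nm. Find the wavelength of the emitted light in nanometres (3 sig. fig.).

30.4 nm

For Z = 2 the level energies scale as Z², so the effective Rydberg energy is 13.6 × 4 = 54.40 eV.
ΔE = 54.40 × (1/1² − 1/2²) = 54.40 × 0.7500 = 40.80 eV.
λ = hc/ΔE = 1240 / 40.80 = 30.4 nm.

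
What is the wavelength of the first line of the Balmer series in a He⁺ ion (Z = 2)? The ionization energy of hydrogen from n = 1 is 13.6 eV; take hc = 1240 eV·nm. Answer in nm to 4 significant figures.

The Balmer series terminates on n_f = 2; the first line has n_i = 2+1 = 3.
ΔE = 54.40 × (1/2² − 1/3²) = 7.556 eV.
λ = 1240 / 7.556 = 164.1 nm.

164.1 nm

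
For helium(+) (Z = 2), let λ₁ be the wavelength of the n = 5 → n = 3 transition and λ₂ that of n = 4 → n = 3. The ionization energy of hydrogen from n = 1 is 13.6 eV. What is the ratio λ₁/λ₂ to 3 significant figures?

λ ∝ 1/ΔE ∝ 1/(1/n_f² − 1/n_i²), and the Z² and hc factors cancel in the ratio.
λ₁/λ₂ = (1/3² − 1/4²)/(1/3² − 1/5²) = 0.04861/0.07111 = 0.684.

0.684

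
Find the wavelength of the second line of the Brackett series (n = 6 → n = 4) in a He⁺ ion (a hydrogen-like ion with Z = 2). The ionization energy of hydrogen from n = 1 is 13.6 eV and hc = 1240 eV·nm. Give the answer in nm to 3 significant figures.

The Brackett series terminates on n_f = 4; the second line has n_i = 4+2 = 6.
ΔE = 54.40 × (1/4² − 1/6²) = 1.889 eV.
λ = 1240 / 1.889 = 656 nm.

656 nm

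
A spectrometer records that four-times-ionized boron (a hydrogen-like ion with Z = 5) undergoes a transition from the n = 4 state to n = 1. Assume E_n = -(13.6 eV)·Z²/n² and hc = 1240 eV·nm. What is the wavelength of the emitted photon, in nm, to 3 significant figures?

3.89 nm

For Z = 5 the level energies scale as Z², so the effective Rydberg energy is 13.6 × 25 = 340.0 eV.
ΔE = 340.0 × (1/1² − 1/4²) = 340.0 × 0.9375 = 318.8 eV.
λ = hc/ΔE = 1240 / 318.8 = 3.89 nm.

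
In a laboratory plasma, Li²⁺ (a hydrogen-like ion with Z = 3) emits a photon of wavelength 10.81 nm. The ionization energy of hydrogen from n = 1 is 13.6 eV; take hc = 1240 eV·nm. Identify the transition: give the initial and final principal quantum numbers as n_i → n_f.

n_i = 4, n_f = 1

The photon energy is ΔE = hc/λ = 1240 / 10.81 = 114.7 eV.
With Z = 3, ΔE = 122.4 × (1/n_f² − 1/n_i²), so 1/n_f² − 1/n_i² = 0.9372.
Trying n_f = 1 gives 1/n_i² = 0.06284, i.e. n_i ≈ 4; this pair matches.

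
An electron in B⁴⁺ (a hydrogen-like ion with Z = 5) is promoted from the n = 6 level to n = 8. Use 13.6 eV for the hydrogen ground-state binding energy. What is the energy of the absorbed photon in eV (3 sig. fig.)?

The Bohr energies scale as Z², so for Z = 5: E_n = −340.0/n² eV.
E_8 = −340.0/64 = −5.313 eV and E_6 = −340.0/36 = −9.444 eV.
The photon energy is |E_8 − E_6| = 4.13 eV.

4.13 eV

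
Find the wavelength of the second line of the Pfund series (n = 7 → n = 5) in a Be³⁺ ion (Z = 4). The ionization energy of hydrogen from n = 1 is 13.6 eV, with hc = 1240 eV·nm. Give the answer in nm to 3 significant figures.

The Pfund series terminates on n_f = 5; the second line has n_i = 5+2 = 7.
ΔE = 217.6 × (1/5² − 1/7²) = 4.263 eV.
λ = 1240 / 4.263 = 291 nm.

291 nm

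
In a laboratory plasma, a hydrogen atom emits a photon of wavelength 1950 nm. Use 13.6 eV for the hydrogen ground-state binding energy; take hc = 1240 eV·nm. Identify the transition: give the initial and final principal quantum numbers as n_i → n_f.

n_i = 8, n_f = 4

The photon energy is ΔE = hc/λ = 1240 / 1950 = 0.6359 eV.
With Z = 1, ΔE = 13.60 × (1/n_f² − 1/n_i²), so 1/n_f² − 1/n_i² = 0.04676.
Trying n_f = 4 gives 1/n_i² = 0.01574, i.e. n_i ≈ 8; this pair matches.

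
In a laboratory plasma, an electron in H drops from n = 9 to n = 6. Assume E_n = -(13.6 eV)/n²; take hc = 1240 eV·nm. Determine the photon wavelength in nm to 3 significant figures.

ΔE = 13.60 × (1/6² − 1/9²) = 13.60 × 0.01543 = 0.2099 eV.
λ = hc/ΔE = 1240 / 0.2099 = 5910 nm.

5910 nm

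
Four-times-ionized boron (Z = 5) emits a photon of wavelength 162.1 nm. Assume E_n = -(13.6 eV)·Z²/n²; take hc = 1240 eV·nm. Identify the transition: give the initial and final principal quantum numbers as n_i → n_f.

n_i = 5, n_f = 4

The photon energy is ΔE = hc/λ = 1240 / 162.1 = 7.650 eV.
With Z = 5, ΔE = 340.0 × (1/n_f² − 1/n_i²), so 1/n_f² − 1/n_i² = 0.02250.
Trying n_f = 4 gives 1/n_i² = 0.04000, i.e. n_i ≈ 5; this pair matches.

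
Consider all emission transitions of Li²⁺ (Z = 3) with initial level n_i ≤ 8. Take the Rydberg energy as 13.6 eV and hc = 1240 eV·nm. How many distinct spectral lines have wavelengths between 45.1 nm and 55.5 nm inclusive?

Enumerate all n_i → n_f pairs with 1 ≤ n_f < n_i ≤ 8 and compute λ = 1240 / [13.6·9·(1/n_f² − 1/n_i²)].
Lines falling in [45.1, 55.5] nm: 6→2 (45.59 nm), 5→2 (48.24 nm), 4→2 (54.03 nm).

3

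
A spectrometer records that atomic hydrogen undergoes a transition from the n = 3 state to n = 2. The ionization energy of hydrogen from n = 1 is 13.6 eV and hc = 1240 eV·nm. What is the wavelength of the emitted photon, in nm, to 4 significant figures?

656.5 nm

ΔE = 13.60 × (1/2² − 1/3²) = 13.60 × 0.1389 = 1.889 eV.
λ = hc/ΔE = 1240 / 1.889 = 656.5 nm.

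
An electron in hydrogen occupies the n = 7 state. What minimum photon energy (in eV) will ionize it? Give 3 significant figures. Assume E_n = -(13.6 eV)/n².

0.278 eV

E_7 = −13.60/49 = −0.278 eV, so ionization (to E = 0) requires 0.278 eV.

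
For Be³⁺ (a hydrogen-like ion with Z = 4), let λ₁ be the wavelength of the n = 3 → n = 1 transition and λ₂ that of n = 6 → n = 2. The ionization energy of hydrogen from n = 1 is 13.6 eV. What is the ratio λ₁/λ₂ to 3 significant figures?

λ ∝ 1/ΔE ∝ 1/(1/n_f² − 1/n_i²), and the Z² and hc factors cancel in the ratio.
λ₁/λ₂ = (1/2² − 1/6²)/(1/1² − 1/3²) = 0.2222/0.8889 = 0.250.

0.250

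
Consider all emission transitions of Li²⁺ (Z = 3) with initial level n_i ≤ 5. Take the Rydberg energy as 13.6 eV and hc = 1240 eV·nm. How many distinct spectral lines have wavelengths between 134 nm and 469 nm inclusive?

3

Enumerate all n_i → n_f pairs with 1 ≤ n_f < n_i ≤ 5 and compute λ = 1240 / [13.6·9·(1/n_f² − 1/n_i²)].
Lines falling in [134, 469] nm: 5→3 (142.5 nm), 4→3 (208.4 nm), 5→4 (450.3 nm).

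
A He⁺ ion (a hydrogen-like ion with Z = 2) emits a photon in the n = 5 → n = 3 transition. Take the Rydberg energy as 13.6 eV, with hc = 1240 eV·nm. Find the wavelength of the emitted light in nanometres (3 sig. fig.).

321 nm

For Z = 2 the level energies scale as Z², so the effective Rydberg energy is 13.6 × 4 = 54.40 eV.
ΔE = 54.40 × (1/3² − 1/5²) = 54.40 × 0.07111 = 3.868 eV.
λ = hc/ΔE = 1240 / 3.868 = 321 nm.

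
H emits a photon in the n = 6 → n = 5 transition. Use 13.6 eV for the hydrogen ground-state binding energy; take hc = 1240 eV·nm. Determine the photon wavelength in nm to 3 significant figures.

ΔE = 13.60 × (1/5² − 1/6²) = 13.60 × 0.01222 = 0.1662 eV.
λ = hc/ΔE = 1240 / 0.1662 = 7460 nm.

7460 nm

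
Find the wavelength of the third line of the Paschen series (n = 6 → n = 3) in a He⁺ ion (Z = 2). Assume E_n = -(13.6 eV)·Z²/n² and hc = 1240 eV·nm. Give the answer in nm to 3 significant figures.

274 nm

The Paschen series terminates on n_f = 3; the third line has n_i = 3+3 = 6.
ΔE = 54.40 × (1/3² − 1/6²) = 4.533 eV.
λ = 1240 / 4.533 = 274 nm.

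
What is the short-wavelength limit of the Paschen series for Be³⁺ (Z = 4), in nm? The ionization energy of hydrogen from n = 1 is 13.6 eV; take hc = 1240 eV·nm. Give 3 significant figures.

The Paschen series has lower level n_f = 3; the series limit corresponds to n_i → ∞.
ΔE_max = 13.6 × 16 / 3² = 24.18 eV.
λ_min = 1240 / 24.18 = 51.3 nm.

51.3 nm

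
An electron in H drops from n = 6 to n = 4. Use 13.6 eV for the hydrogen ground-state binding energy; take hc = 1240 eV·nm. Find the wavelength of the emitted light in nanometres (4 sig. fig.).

ΔE = 13.60 × (1/4² − 1/6²) = 13.60 × 0.03472 = 0.4722 eV.
λ = hc/ΔE = 1240 / 0.4722 = 2626 nm.
This line belongs to the Brackett series.

2626 nm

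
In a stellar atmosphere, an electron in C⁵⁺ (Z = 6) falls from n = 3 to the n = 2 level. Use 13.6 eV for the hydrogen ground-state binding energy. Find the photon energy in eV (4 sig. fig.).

68.00 eV

The Bohr energies scale as Z², so for Z = 6: E_n = −489.6/n² eV.
E_3 = −489.6/9 = −54.40 eV and E_2 = −489.6/4 = −122.4 eV.
The photon energy is |E_3 − E_2| = 68.00 eV.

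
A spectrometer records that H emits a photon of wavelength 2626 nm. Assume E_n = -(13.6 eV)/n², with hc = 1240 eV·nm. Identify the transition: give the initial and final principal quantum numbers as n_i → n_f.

The photon energy is ΔE = hc/λ = 1240 / 2626 = 0.4722 eV.
With Z = 1, ΔE = 13.60 × (1/n_f² − 1/n_i²), so 1/n_f² − 1/n_i² = 0.03472.
Trying n_f = 4 gives 1/n_i² = 0.02778, i.e. n_i ≈ 6; this pair matches.

n_i = 6, n_f = 4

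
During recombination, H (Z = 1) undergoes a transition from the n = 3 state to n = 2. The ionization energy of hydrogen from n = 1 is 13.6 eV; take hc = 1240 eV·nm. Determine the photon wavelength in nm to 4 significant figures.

ΔE = 13.60 × (1/2² − 1/3²) = 13.60 × 0.1389 = 1.889 eV.
λ = hc/ΔE = 1240 / 1.889 = 656.5 nm.
This line belongs to the Balmer series.

656.5 nm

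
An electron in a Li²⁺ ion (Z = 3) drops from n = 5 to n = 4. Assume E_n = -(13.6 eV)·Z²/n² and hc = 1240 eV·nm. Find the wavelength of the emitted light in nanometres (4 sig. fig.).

450.3 nm

For Z = 3 the level energies scale as Z², so the effective Rydberg energy is 13.6 × 9 = 122.4 eV.
ΔE = 122.4 × (1/4² − 1/5²) = 122.4 × 0.02250 = 2.754 eV.
λ = hc/ΔE = 1240 / 2.754 = 450.3 nm.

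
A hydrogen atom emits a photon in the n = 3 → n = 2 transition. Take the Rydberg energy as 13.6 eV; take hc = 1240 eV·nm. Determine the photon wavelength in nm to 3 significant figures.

656 nm

ΔE = 13.60 × (1/2² − 1/3²) = 13.60 × 0.1389 = 1.889 eV.
λ = hc/ΔE = 1240 / 1.889 = 656 nm.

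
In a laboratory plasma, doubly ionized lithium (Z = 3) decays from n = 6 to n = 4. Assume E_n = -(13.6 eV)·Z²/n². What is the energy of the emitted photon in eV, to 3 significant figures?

4.25 eV

The Bohr energies scale as Z², so for Z = 3: E_n = −122.4/n² eV.
E_6 = −122.4/36 = −3.400 eV and E_4 = −122.4/16 = −7.650 eV.
The photon energy is |E_6 − E_4| = 4.25 eV.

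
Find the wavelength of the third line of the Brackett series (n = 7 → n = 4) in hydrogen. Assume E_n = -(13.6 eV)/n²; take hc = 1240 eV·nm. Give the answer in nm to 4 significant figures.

The Brackett series terminates on n_f = 4; the third line has n_i = 4+3 = 7.
ΔE = 13.60 × (1/4² − 1/7²) = 0.5724 eV.
λ = 1240 / 0.5724 = 2166 nm.

2166 nm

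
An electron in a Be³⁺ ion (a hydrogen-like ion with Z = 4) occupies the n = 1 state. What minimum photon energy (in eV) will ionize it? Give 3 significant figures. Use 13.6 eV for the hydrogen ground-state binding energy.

E_n = −13.6 Z²/n² = −217.6/n² eV for Z = 4.
E_1 = −217.6/1 = −218 eV, so ionization (to E = 0) requires 218 eV.

218 eV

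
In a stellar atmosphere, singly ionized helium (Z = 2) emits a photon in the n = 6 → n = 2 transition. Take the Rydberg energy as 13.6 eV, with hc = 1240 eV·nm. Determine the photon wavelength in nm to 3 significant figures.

For Z = 2 the level energies scale as Z², so the effective Rydberg energy is 13.6 × 4 = 54.40 eV.
ΔE = 54.40 × (1/2² − 1/6²) = 54.40 × 0.2222 = 12.09 eV.
λ = hc/ΔE = 1240 / 12.09 = 103 nm.

103 nm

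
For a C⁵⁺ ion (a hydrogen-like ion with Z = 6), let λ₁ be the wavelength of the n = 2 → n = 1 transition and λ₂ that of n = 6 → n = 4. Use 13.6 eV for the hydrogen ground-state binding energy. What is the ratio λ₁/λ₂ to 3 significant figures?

λ ∝ 1/ΔE ∝ 1/(1/n_f² − 1/n_i²), and the Z² and hc factors cancel in the ratio.
λ₁/λ₂ = (1/4² − 1/6²)/(1/1² − 1/2²) = 0.03472/0.7500 = 0.0463.

0.0463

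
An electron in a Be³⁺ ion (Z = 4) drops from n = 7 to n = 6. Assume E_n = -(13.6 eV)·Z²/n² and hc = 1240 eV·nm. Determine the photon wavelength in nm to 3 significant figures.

773 nm

For Z = 4 the level energies scale as Z², so the effective Rydberg energy is 13.6 × 16 = 217.6 eV.
ΔE = 217.6 × (1/6² − 1/7²) = 217.6 × 0.007370 = 1.604 eV.
λ = hc/ΔE = 1240 / 1.604 = 773 nm.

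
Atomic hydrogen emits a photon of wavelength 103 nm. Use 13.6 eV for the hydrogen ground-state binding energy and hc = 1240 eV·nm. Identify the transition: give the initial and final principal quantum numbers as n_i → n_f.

n_i = 3, n_f = 1

The photon energy is ΔE = hc/λ = 1240 / 103 = 12.04 eV.
With Z = 1, ΔE = 13.60 × (1/n_f² − 1/n_i²), so 1/n_f² − 1/n_i² = 0.8852.
Trying n_f = 1 gives 1/n_i² = 0.1148, i.e. n_i ≈ 3; this pair matches.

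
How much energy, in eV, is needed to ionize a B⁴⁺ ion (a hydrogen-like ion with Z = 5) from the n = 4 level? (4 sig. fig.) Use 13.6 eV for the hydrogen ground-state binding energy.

E_n = −13.6 Z²/n² = −340.0/n² eV for Z = 5.
E_4 = −340.0/16 = −21.25 eV, so ionization (to E = 0) requires 21.25 eV.

21.25 eV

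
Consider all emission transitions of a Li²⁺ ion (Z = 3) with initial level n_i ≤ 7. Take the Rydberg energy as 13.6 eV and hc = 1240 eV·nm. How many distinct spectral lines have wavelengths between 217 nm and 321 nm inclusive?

Enumerate all n_i → n_f pairs with 1 ≤ n_f < n_i ≤ 7 and compute λ = 1240 / [13.6·9·(1/n_f² − 1/n_i²)].
Lines falling in [217, 321] nm: 7→4 (240.7 nm), 6→4 (291.8 nm).

2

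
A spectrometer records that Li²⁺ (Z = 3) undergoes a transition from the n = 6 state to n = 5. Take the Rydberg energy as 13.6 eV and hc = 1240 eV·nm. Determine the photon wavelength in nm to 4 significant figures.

For Z = 3 the level energies scale as Z², so the effective Rydberg energy is 13.6 × 9 = 122.4 eV.
ΔE = 122.4 × (1/5² − 1/6²) = 122.4 × 0.01222 = 1.496 eV.
λ = hc/ΔE = 1240 / 1.496 = 828.9 nm.

828.9 nm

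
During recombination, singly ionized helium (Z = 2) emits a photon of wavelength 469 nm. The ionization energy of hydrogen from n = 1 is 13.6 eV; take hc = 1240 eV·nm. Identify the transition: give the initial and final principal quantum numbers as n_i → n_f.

The photon energy is ΔE = hc/λ = 1240 / 469 = 2.644 eV.
With Z = 2, ΔE = 54.40 × (1/n_f² − 1/n_i²), so 1/n_f² − 1/n_i² = 0.04860.
Trying n_f = 3 gives 1/n_i² = 0.06251, i.e. n_i ≈ 4; this pair matches.

n_i = 4, n_f = 3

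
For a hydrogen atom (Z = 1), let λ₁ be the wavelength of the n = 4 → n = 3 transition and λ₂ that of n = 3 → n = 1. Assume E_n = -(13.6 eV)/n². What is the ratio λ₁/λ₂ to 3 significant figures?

18.3

λ ∝ 1/ΔE ∝ 1/(1/n_f² − 1/n_i²), and the Z² and hc factors cancel in the ratio.
λ₁/λ₂ = (1/1² − 1/3²)/(1/3² − 1/4²) = 0.8889/0.04861 = 18.3.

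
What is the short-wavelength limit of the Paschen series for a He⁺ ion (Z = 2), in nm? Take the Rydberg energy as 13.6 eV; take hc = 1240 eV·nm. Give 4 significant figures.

205.1 nm

The Paschen series has lower level n_f = 3; the series limit corresponds to n_i → ∞.
ΔE_max = 13.6 × 4 / 3² = 6.044 eV.
λ_min = 1240 / 6.044 = 205.1 nm.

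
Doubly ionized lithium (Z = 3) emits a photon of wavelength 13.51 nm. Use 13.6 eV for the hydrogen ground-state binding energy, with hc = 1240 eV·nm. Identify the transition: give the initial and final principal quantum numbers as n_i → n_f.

n_i = 2, n_f = 1

The photon energy is ΔE = hc/λ = 1240 / 13.51 = 91.78 eV.
With Z = 3, ΔE = 122.4 × (1/n_f² − 1/n_i²), so 1/n_f² − 1/n_i² = 0.7499.
Trying n_f = 1 gives 1/n_i² = 0.2501, i.e. n_i ≈ 2; this pair matches.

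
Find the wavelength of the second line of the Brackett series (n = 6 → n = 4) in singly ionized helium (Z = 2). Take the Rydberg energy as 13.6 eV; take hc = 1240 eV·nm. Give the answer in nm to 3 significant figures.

The Brackett series terminates on n_f = 4; the second line has n_i = 4+2 = 6.
ΔE = 54.40 × (1/4² − 1/6²) = 1.889 eV.
λ = 1240 / 1.889 = 656 nm.

656 nm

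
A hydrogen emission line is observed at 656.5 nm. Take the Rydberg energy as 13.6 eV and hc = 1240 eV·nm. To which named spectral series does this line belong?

Balmer

ΔE = 1240/656.5 = 1.889 eV.
This matches 13.6 × (1/2² − 1/3²), so n_f = 2: the Balmer series.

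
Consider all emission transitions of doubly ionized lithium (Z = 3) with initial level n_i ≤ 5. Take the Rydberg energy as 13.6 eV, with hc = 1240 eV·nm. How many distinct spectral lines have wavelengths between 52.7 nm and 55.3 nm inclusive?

1

Enumerate all n_i → n_f pairs with 1 ≤ n_f < n_i ≤ 5 and compute λ = 1240 / [13.6·9·(1/n_f² − 1/n_i²)].
Lines falling in [52.7, 55.3] nm: 4→2 (54.03 nm).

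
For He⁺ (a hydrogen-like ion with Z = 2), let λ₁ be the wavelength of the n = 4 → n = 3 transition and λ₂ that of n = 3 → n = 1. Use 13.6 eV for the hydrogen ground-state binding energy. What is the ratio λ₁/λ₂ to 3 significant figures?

λ ∝ 1/ΔE ∝ 1/(1/n_f² − 1/n_i²), and the Z² and hc factors cancel in the ratio.
λ₁/λ₂ = (1/1² − 1/3²)/(1/3² − 1/4²) = 0.8889/0.04861 = 18.3.

18.3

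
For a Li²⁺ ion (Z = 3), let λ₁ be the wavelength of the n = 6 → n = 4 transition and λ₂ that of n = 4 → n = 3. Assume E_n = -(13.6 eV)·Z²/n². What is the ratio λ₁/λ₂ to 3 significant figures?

1.40

λ ∝ 1/ΔE ∝ 1/(1/n_f² − 1/n_i²), and the Z² and hc factors cancel in the ratio.
λ₁/λ₂ = (1/3² − 1/4²)/(1/4² − 1/6²) = 0.04861/0.03472 = 1.40.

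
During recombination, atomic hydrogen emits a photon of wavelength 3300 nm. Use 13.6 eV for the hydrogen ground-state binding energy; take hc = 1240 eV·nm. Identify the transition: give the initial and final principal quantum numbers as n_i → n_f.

The photon energy is ΔE = hc/λ = 1240 / 3300 = 0.3758 eV.
With Z = 1, ΔE = 13.60 × (1/n_f² − 1/n_i²), so 1/n_f² − 1/n_i² = 0.02763.
Trying n_f = 5 gives 1/n_i² = 0.01237, i.e. n_i ≈ 9; this pair matches.

n_i = 9, n_f = 5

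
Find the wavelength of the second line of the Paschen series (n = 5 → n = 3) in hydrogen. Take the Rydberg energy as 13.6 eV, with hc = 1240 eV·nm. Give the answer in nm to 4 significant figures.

The Paschen series terminates on n_f = 3; the second line has n_i = 3+2 = 5.
ΔE = 13.60 × (1/3² − 1/5²) = 0.9671 eV.
λ = 1240 / 0.9671 = 1282 nm.

1282 nm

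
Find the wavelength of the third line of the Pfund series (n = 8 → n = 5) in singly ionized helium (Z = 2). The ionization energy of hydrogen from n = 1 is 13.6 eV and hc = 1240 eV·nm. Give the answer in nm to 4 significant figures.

935.1 nm

The Pfund series terminates on n_f = 5; the third line has n_i = 5+3 = 8.
ΔE = 54.40 × (1/5² − 1/8²) = 1.326 eV.
λ = 1240 / 1.326 = 935.1 nm.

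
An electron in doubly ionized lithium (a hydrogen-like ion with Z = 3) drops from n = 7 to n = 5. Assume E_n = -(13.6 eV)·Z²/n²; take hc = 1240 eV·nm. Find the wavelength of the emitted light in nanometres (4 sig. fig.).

517.1 nm

For Z = 3 the level energies scale as Z², so the effective Rydberg energy is 13.6 × 9 = 122.4 eV.
ΔE = 122.4 × (1/5² − 1/7²) = 122.4 × 0.01959 = 2.398 eV.
λ = hc/ΔE = 1240 / 2.398 = 517.1 nm.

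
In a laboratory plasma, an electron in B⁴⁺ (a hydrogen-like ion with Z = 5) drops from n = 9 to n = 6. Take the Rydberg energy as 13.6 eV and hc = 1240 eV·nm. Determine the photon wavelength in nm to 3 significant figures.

236 nm

For Z = 5 the level energies scale as Z², so the effective Rydberg energy is 13.6 × 25 = 340.0 eV.
ΔE = 340.0 × (1/6² − 1/9²) = 340.0 × 0.01543 = 5.247 eV.
λ = hc/ΔE = 1240 / 5.247 = 236 nm.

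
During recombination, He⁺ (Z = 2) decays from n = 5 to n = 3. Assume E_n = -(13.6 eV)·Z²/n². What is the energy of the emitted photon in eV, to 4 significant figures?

3.868 eV

The Bohr energies scale as Z², so for Z = 2: E_n = −54.40/n² eV.
E_5 = −54.40/25 = −2.176 eV and E_3 = −54.40/9 = −6.044 eV.
The photon energy is |E_5 − E_3| = 3.868 eV.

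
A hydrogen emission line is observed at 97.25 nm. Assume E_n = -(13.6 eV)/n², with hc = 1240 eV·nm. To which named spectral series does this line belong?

ΔE = 1240/97.25 = 12.75 eV.
This matches 13.6 × (1/1² − 1/4²), so n_f = 1: the Lyman series.

Lyman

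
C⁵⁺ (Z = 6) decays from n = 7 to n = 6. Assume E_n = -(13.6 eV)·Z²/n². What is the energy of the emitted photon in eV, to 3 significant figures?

3.61 eV

The Bohr energies scale as Z², so for Z = 6: E_n = −489.6/n² eV.
E_7 = −489.6/49 = −9.992 eV and E_6 = −489.6/36 = −13.60 eV.
The photon energy is |E_7 − E_6| = 3.61 eV.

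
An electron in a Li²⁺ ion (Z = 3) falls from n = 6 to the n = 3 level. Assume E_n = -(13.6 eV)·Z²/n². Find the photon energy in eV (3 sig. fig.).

10.2 eV

The Bohr energies scale as Z², so for Z = 3: E_n = −122.4/n² eV.
E_6 = −122.4/36 = −3.400 eV and E_3 = −122.4/9 = −13.60 eV.
The photon energy is |E_6 − E_3| = 10.2 eV.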